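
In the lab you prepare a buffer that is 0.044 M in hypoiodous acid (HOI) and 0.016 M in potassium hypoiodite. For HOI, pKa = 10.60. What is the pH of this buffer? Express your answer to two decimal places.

pH = pKa + log([A⁻]/[HA]) = 10.60 + log(0.016/0.044)
pH = 10.60 + (-0.439) = 10.16

pH = 10.16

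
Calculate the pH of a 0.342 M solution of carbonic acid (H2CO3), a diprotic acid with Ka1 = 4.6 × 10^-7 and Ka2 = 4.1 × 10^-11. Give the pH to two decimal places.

Ka1 ≫ Ka2, so treat the first dissociation as the only significant source of H+.
Ka1 = x²/(0.342 − x) = 4.6 × 10^-7
x ≈ √(4.6 × 10^-7 × 0.342) = 3.97 × 10^-4 M
pH = −log(3.97 × 10^-4) = 3.40

pH = 3.40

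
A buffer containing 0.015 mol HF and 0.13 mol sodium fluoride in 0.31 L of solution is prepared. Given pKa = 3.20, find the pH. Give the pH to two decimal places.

pH = 4.14

Using pH = pKa + log([base]/[acid]) with [base]/[acid] = 0.13/0.015:
pH = 3.20 + (+0.938) = 4.14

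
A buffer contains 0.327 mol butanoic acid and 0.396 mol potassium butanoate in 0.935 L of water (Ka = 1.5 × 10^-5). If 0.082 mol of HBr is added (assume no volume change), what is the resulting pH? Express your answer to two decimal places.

Added H+ converts CH3(CH2)2COO- to CH3(CH2)2COOH: CH3(CH2)2COOH → 0.409 mol, CH3(CH2)2COO- → 0.314 mol.
pKa = −log(1.5 × 10^-5) = 4.824
pH = pKa + log([A⁻]/[HA]) = 4.824 + log(0.314/0.409) = 4.824 -0.115

pH = 4.71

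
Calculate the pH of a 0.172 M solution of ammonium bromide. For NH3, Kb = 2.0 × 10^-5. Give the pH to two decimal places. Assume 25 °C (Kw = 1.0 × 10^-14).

pH = 5.03

NH4+ is the conjugate acid of the weak base NH3.
Ka = Kw/Kb = 1.0×10^-14 / 2.0 × 10^-5 = 5.00 × 10^-10
From the ICE table, Ka = [H+]²/(0.172 − [H+]) = 5.00 × 10^-10.
Neglecting [H+] in the denominator: [H+] = √(5.00 × 10^-10 × 0.172) = 9.27 × 10^-6 M
Check: 0.0054% ionized — well under 5%, approximation valid.
pH = −log(9.27 × 10^-6) = 5.03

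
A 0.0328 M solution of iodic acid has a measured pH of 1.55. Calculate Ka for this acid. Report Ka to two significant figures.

Ka = 1.7 × 10^-1

[H+] = 10^(-1.55) = 2.82 × 10^-2 M
At equilibrium [HA] = 0.0328 − 2.82 × 10^-2 = 4.60 × 10^-3 M
Ka = [H+][A-]/[HA] = (2.82 × 10^-2)² / 4.60 × 10^-3 = 1.7 × 10^-1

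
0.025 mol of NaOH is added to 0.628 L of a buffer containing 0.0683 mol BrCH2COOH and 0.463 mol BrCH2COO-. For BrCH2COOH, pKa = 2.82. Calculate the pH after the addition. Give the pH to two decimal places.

pH = 3.87

After neutralization: n(BrCH2COOH) = 0.0433 mol, n(BrCH2COO-) = 0.488 mol.
pH = pKa + log(n_BrCH2COO-/n_BrCH2COOH) = 2.82 + log(0.488/0.0433) = 2.82 + (+1.052)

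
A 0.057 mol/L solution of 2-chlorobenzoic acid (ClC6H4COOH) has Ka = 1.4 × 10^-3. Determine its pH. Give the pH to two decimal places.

pH = 2.08

ClC6H4COOH ⇌ ClC6H4COO- + H+
From the ICE table, Ka = [H+]²/(0.057 − [H+]) = 1.4 × 10^-3.
The 5% rule fails; solving [H+]² + Ka·[H+] − Ka·C₀ = 0 exactly:
[H+] = (−Ka + √(Ka² + 4·Ka·C₀))/2 = 8.26 × 10^-3 M
pH = −log(8.26 × 10^-3) = 2.08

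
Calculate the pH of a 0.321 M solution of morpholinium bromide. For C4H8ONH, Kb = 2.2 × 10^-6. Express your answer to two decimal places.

pH = 4.42

C4H8ONH2+ is the conjugate acid of the weak base C4H8ONH.
Ka = Kw/Kb = 1.0×10^-14 / 2.2 × 10^-6 = 4.55 × 10^-9
From the ICE table, Ka = [H+]²/(0.321 − [H+]) = 4.55 × 10^-9.
Assume [H+] ≪ 0.321: [H+] ≈ √(4.55 × 10^-9 × 0.321) = 3.82 × 10^-5 M
Check: 0.012% ionized — well under 5%, approximation valid.
pH = −log[H+] = −log(3.82 × 10^-5) = 4.42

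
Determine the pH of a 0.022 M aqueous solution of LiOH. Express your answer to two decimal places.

pH = 12.34

LiOH is a strong base; [OH-] = 0.022 M.
pOH = -log(0.022) = 1.66
pH = 14.00 - 1.66 = 12.34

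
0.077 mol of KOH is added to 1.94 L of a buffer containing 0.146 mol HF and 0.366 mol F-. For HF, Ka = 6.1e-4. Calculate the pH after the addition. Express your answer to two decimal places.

pH = 4.02

OH- converts HF to F-: HF → 0.069 mol, F- → 0.443 mol.
pKa = −log(6.1 × 10^-4) = 3.215
pH = pKa + log([A⁻]/[HA]) = 3.215 + log(0.443/0.069) = 3.215 +0.808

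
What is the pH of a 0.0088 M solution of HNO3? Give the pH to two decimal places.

HNO3 is a strong acid and dissociates completely, so [H+] = 0.0088 M.
pH = -log(0.0088) = 2.06

pH = 2.06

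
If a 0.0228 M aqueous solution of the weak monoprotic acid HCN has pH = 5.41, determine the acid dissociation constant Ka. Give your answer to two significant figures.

Ka = 6.6 × 10^-10

[H+] = 10^(-5.41) = 3.89 × 10^-6 M
At equilibrium [HA] = 0.0228 − 3.89 × 10^-6 = 2.28 × 10^-2 M
Ka = [H+][A-]/[HA] = (3.89 × 10^-6)² / 2.28 × 10^-2 = 6.6 × 10^-10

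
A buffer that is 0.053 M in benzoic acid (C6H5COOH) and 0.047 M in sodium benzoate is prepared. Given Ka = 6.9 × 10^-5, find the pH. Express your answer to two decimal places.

pH = 4.11

pKa = −log(6.9 × 10^-5) = 4.161
Henderson–Hasselbalch: pH = pKa + log([C6H5COO-]/[C6H5COOH]) = 4.161 + log(0.047/0.053)
pH = 4.161 + (-0.052) = 4.11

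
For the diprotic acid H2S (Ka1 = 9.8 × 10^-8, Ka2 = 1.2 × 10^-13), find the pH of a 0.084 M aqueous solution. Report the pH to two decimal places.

Ka1 ≫ Ka2, so treat the first dissociation as the only significant source of H+.
Ka1 = x²/(0.084 − x) = 9.8 × 10^-8
x ≈ √(9.8 × 10^-8 × 0.084) = 9.07 × 10^-5 M
pH = −log(9.07 × 10^-5) = 4.04

pH = 4.04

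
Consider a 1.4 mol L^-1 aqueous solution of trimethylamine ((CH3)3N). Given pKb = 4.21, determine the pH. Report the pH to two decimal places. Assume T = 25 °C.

pH = 11.97

(CH3)3N + H2O ⇌ (CH3)3NH+ + OH-
Kb = 10^(−4.21) = 6.17 × 10^-5
From the ICE table, Kb = x²/(1.4 − x) = 6.17 × 10^-5.
Since Kb ≪ C₀, x ≈ √(Kb·C₀) = 9.29 × 10^-3 M.
Check: 0.66% ionized — well under 5%, approximation valid.
pOH = −log(9.29 × 10^-3) = 2.03; pH = 14.00 − 2.03 = 11.97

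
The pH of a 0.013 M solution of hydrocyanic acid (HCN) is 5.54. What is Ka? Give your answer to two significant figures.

[H+] = 10^(-5.54) = 2.88 × 10^-6 M
At equilibrium [HA] = 0.013 − 2.88 × 10^-6 = 1.30 × 10^-2 M
Ka = [H+][A-]/[HA] = (2.88 × 10^-6)² / 1.30 × 10^-2 = 6.4 × 10^-10

Ka = 6.4 × 10^-10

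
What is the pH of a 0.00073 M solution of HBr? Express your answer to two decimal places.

HBr is a strong acid and dissociates completely, so [H+] = 0.00073 M.
pH = -log(0.00073) = 3.14

pH = 3.14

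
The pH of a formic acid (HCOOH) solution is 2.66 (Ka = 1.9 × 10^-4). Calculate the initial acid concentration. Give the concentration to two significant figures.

C₀ = 2.7 × 10^-2 M

[H+] = 10^(-2.66) = 2.19 × 10^-3 M = x
Ka = x²/(C₀ − x) ⇒ C₀ = x + x²/Ka
C₀ = 2.19 × 10^-3 + (2.19 × 10^-3)²/(1.9 × 10^-4) = 2.74 × 10^-2 M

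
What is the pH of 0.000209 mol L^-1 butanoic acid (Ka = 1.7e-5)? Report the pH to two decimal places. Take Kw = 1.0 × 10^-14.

pH = 4.29

CH3(CH2)2COOH ⇌ CH3(CH2)2COO- + H+
From the ICE table, Ka = [H+]²/(0.000209 − [H+]) = 1.7 × 10^-5.
The 5% rule fails; solving [H+]² + Ka·[H+] − Ka·C₀ = 0 exactly:
[H+] = [−1.7e-05 + √(1.7e-05² + 1.42e-08)]/2 = 5.17 × 10^-5 M
pH = −log[H+] = −log(5.17 × 10^-5) = 4.29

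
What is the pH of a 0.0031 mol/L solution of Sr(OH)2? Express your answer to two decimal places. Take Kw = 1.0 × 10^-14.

Sr(OH)2 is a strong base (each formula unit releases 2 OH-); [OH-] = 0.0062 M.
pOH = -log(0.0062) = 2.21
pH = 14.00 - 2.21 = 11.79

pH = 11.79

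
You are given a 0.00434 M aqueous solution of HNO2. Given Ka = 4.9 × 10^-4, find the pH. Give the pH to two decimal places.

pH = 2.91

HNO2 ⇌ NO2- + H+
From the ICE table, Ka = [H+]²/(0.00434 − [H+]) = 4.9 × 10^-4.
The 5% rule fails; solving [H+]² + Ka·[H+] − Ka·C₀ = 0 exactly:
[H+] = [−0.00049 + √(0.00049² + 8.51e-06)]/2 = 1.23 × 10^-3 M
pH = −log[H+] = −log(1.23 × 10^-3) = 2.91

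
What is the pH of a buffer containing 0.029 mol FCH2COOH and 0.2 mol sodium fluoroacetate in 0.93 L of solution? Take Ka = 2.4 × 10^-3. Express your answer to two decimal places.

pKa = −log(2.4 × 10^-3) = 2.620
pH = pKa + log([A⁻]/[HA]) = 2.620 + log(0.2/0.029)
pH = 2.620 + (+0.839) = 3.46

pH = 3.46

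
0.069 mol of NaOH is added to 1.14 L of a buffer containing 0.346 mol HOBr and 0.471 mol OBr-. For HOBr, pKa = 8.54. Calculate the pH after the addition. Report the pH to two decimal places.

pH = 8.83

OH- converts HOBr to OBr-: HOBr → 0.277 mol, OBr- → 0.54 mol.
Henderson–Hasselbalch with mole ratio 0.54/0.277: pH = 8.54 + (+0.290)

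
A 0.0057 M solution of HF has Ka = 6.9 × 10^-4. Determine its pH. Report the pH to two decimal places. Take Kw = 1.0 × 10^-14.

HF ⇌ F- + H+
Ka = [H+]²/(0.0057 − [H+]) = 6.9 × 10^-4
Here C₀/Ka ≈ 8.26, so the small-[H+] approximation fails. Use the quadratic:
[H+] = [−0.00069 + √(0.00069² + 1.57e-05)]/2 = 1.67 × 10^-3 M
pH = −log(1.67 × 10^-3) = 2.78

pH = 2.78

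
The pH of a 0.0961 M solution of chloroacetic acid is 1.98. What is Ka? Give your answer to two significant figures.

Ka = 1.3 × 10^-3

[H+] = 10^(-1.98) = 1.05 × 10^-2 M
At equilibrium [HA] = 0.0961 − 1.05 × 10^-2 = 8.56 × 10^-2 M
Ka = [H+][A-]/[HA] = (1.05 × 10^-2)² / 8.56 × 10^-2 = 1.3 × 10^-3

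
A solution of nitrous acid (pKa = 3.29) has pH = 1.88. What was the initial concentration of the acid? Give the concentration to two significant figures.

[H+] = 10^(-1.88) = 1.32 × 10^-2 M = x
Ka = 10^(−3.29) = 5.13 × 10^-4
Ka = x²/(C₀ − x) ⇒ C₀ = x + x²/Ka
C₀ = 1.32 × 10^-2 + (1.32 × 10^-2)²/(5.13 × 10^-4) = 3.53 × 10^-1 M

C₀ = 3.5 × 10^-1 M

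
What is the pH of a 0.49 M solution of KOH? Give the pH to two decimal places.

pH = 13.69

KOH is a strong base; [OH-] = 0.49 M.
pOH = -log(0.49) = 0.31
pH = 14.00 - 0.31 = 13.69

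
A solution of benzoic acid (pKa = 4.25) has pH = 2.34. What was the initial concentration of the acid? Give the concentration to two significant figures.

[H+] = 10^(-2.34) = 4.57 × 10^-3 M = x
Ka = 10^(−4.25) = 5.62 × 10^-5
Ka = x²/(C₀ − x) ⇒ C₀ = x + x²/Ka
C₀ = 4.57 × 10^-3 + (4.57 × 10^-3)²/(5.62 × 10^-5) = 3.76 × 10^-1 M

C₀ = 3.8 × 10^-1 M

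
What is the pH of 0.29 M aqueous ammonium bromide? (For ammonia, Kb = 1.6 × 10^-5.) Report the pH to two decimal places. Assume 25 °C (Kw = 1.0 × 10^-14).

pH = 4.87

NH4+ is the conjugate acid of the weak base NH3.
Ka = Kw/Kb = 1.0×10^-14 / 1.6 × 10^-5 = 6.25 × 10^-10
Ka = x²/(0.29 − x) = 6.25 × 10^-10
Since Ka ≪ C₀, x ≈ √(Ka·C₀) = 1.35 × 10^-5 M.
pH = −log(1.35 × 10^-5) = 4.87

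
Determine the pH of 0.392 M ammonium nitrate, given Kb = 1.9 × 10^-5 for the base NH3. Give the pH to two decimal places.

pH = 4.84

NH4+ is the conjugate acid of the weak base NH3.
Ka = Kw/Kb = 1.0×10^-14 / 1.9 × 10^-5 = 5.26 × 10^-10
Let x = [H+] at equilibrium. Ka = x²/(0.392 − x).
Since Ka ≪ C₀, x ≈ √(Ka·C₀) = 1.44 × 10^-5 M.
pH = −log(1.44 × 10^-5) = 4.84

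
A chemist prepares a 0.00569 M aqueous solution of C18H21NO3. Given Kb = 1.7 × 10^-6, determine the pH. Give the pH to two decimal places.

pH = 9.99

C18H21NO3 + H2O ⇌ C18H22NO3+ + OH-
Kb = [OH-]²/(0.00569 − [OH-]) = 1.7 × 10^-6
Assume [OH-] ≪ 0.00569: [OH-] ≈ √(1.7 × 10^-6 × 0.00569) = 9.84 × 10^-5 M
pOH = −log(9.84 × 10^-5) = 4.01; pH = 14.00 − 4.01 = 9.99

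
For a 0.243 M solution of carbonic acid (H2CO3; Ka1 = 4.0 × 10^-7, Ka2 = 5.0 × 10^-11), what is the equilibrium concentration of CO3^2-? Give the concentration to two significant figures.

5.0 × 10^-11 M

First ionization gives [H+] ≈ [HCO3-] = 3.12 × 10^-4 M.
Second step: Ka2 = [H+][CO3^2-]/[HCO3-] ≈ [CO3^2-] (since [H+] ≈ [HCO3-]).
So [CO3^2-] ≈ Ka2.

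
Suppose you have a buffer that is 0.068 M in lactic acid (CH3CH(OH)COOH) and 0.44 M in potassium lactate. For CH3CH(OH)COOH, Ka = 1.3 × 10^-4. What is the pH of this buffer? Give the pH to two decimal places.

pKa = −log(1.3 × 10^-4) = 3.886
Using pH = pKa + log([base]/[acid]) with [base]/[acid] = 0.44/0.068:
pH = 3.886 + (+0.811) = 4.70

pH = 4.70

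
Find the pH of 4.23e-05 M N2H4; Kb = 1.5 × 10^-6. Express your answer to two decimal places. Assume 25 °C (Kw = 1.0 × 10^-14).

N2H4 + H2O ⇌ N2H5+ + OH-
From the ICE table, Kb = x²/(4.23e-05 − x) = 1.5 × 10^-6.
x is not negligible relative to C₀; solve x² + 1.5e-06·x − 6.34e-11 = 0.
x = (−Kb + √(Kb² + 4·Kb·C₀))/2 = 7.25 × 10^-6 M
pOH = −log(7.25 × 10^-6) = 5.14; pH = 14.00 − 5.14 = 8.86

pH = 8.86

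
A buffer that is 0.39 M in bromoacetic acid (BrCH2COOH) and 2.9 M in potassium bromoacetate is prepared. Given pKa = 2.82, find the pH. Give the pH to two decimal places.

pH = 3.69

Using pH = pKa + log([base]/[acid]) with [base]/[acid] = 2.9/0.39:
pH = 2.82 + (+0.871) = 3.69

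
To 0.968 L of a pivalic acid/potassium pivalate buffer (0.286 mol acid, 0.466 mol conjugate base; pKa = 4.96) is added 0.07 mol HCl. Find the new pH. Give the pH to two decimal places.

After neutralization: n((CH3)3CCOOH) = 0.356 mol, n((CH3)3CCOO-) = 0.396 mol.
Henderson–Hasselbalch with mole ratio 0.396/0.356: pH = 4.96 + (+0.046)

pH = 5.01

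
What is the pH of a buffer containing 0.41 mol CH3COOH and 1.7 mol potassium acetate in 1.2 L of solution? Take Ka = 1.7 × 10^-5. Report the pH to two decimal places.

pH = 5.39

pKa = −log(1.7 × 10^-5) = 4.770
Using pH = pKa + log([base]/[acid]) with [base]/[acid] = 1.7/0.41:
pH = 4.770 + (+0.618) = 5.39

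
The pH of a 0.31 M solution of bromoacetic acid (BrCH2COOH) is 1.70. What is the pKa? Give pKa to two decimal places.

pKa = 2.86

[H+] = 10^(-1.70) = 2.00 × 10^-2 M
At equilibrium [HA] = 0.31 − 2.00 × 10^-2 = 2.90 × 10^-1 M
Ka = [H+][A-]/[HA] = (2.00 × 10^-2)² / 2.90 × 10^-1 = 1.38 × 10^-3
pKa = -log(1.38 × 10^-3) = 2.86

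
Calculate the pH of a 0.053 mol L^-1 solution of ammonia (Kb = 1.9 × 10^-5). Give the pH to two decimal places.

NH3 + H2O ⇌ NH4+ + OH-
From the ICE table, Kb = [OH-]²/(0.053 − [OH-]) = 1.9 × 10^-5.
Since Kb ≪ C₀, [OH-] ≈ √(Kb·C₀) = 1.00 × 10^-3 M.
pOH = −log(1.00 × 10^-3) = 3.00; pH = 14.00 − 3.00 = 11.00

pH = 11.00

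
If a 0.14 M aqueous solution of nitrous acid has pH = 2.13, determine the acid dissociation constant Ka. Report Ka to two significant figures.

[H+] = 10^(-2.13) = 7.41 × 10^-3 M
At equilibrium [HA] = 0.14 − 7.41 × 10^-3 = 1.33 × 10^-1 M
Ka = [H+][A-]/[HA] = (7.41 × 10^-3)² / 1.33 × 10^-1 = 4.1 × 10^-4

Ka = 4.1 × 10^-4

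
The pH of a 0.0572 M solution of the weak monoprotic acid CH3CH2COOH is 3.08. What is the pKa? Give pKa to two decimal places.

[H+] = 10^(-3.08) = 8.32 × 10^-4 M
At equilibrium [HA] = 0.0572 − 8.32 × 10^-4 = 5.64 × 10^-2 M
Ka = [H+][A-]/[HA] = (8.32 × 10^-4)² / 5.64 × 10^-2 = 1.23 × 10^-5
pKa = -log(1.23 × 10^-5) = 4.91

pKa = 4.91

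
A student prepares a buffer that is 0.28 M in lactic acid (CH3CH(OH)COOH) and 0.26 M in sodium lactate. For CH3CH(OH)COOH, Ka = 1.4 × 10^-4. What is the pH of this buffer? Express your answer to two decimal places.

pKa = −log(1.4 × 10^-4) = 3.854
Henderson–Hasselbalch: pH = pKa + log([CH3CH(OH)COO-]/[CH3CH(OH)COOH]) = 3.854 + log(0.26/0.28)
pH = 3.854 + (-0.032) = 3.82

pH = 3.82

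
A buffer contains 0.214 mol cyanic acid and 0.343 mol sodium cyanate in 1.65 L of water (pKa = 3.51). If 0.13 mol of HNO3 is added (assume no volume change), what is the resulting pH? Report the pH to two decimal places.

After neutralization: n(HOCN) = 0.344 mol, n(OCN-) = 0.213 mol.
Henderson–Hasselbalch with mole ratio 0.213/0.344: pH = 3.51 + (-0.208)

pH = 3.30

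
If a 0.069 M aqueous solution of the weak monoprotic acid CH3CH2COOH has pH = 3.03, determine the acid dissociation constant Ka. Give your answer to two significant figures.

Ka = 1.3 × 10^-5

[H+] = 10^(-3.03) = 9.33 × 10^-4 M
At equilibrium [HA] = 0.069 − 9.33 × 10^-4 = 6.81 × 10^-2 M
Ka = [H+][A-]/[HA] = (9.33 × 10^-4)² / 6.81 × 10^-2 = 1.3 × 10^-5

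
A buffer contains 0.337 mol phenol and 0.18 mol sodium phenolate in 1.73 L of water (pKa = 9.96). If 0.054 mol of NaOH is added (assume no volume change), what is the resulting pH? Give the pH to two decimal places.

After neutralization: n(C6H5OH) = 0.283 mol, n(C6H5O-) = 0.234 mol.
pH = pKa + log([A⁻]/[HA]) = 9.96 + log(0.234/0.283) = 9.96 -0.083

pH = 9.88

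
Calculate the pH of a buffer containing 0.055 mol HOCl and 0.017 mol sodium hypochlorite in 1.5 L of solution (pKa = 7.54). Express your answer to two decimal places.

Using pH = pKa + log([base]/[acid]) with [base]/[acid] = 0.017/0.055:
pH = 7.54 + (-0.510) = 7.03

pH = 7.03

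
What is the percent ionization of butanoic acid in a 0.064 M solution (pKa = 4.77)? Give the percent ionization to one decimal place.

1.6%

CH3(CH2)2COOH ⇌ CH3(CH2)2COO- + H+; let x = [H+] at equilibrium.
Ka = 10^(−4.77) = 1.70 × 10^-5
x ≈ √(Ka·C₀) = √(1.70 × 10^-5 × 0.064) = 1.04 × 10^-3 M
% ionization = x/C₀ × 100% = 1.04 × 10^-3/0.064 × 100% = 1.6%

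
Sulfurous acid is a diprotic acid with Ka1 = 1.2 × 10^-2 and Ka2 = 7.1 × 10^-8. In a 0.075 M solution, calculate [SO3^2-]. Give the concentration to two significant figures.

7.1 × 10^-8 M

First ionization gives [H+] ≈ [HSO3-] = 2.46 × 10^-2 M.
Second step: Ka2 = [H+][SO3^2-]/[HSO3-] ≈ [SO3^2-] (since [H+] ≈ [HSO3-]).
So [SO3^2-] ≈ Ka2.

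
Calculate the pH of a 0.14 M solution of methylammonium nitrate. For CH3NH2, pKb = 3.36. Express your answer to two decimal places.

pH = 5.75

CH3NH3+ is the conjugate acid of the weak base CH3NH2.
Kb = 10^(−3.36) = 4.37 × 10^-4
Ka = Kw/Kb = 1.0×10^-14 / 4.37 × 10^-4 = 2.29 × 10^-11
From the ICE table, Ka = [H+]²/(0.14 − [H+]) = 2.29 × 10^-11.
Assume [H+] ≪ 0.14: [H+] ≈ √(2.29 × 10^-11 × 0.14) = 1.79 × 10^-6 M
Check: 0.0013% ionized — well under 5%, approximation valid.
pH = −log[H+] = −log(1.79 × 10^-6) = 5.75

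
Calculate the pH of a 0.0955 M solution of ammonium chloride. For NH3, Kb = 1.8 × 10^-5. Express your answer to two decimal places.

pH = 5.14

NH4+ is the conjugate acid of the weak base NH3.
Ka = Kw/Kb = 1.0×10^-14 / 1.8 × 10^-5 = 5.56 × 10^-10
Ka = x²/(0.0955 − x) = 5.56 × 10^-10
Assume x ≪ 0.0955: x ≈ √(5.56 × 10^-10 × 0.0955) = 7.29 × 10^-6 M
pH = −log(7.29 × 10^-6) = 5.14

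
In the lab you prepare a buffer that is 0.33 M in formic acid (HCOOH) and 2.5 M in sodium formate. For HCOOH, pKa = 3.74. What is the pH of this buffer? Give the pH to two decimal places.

pH = pKa + log([A⁻]/[HA]) = 3.74 + log(2.5/0.33)
pH = 3.74 + (+0.879) = 4.62

pH = 4.62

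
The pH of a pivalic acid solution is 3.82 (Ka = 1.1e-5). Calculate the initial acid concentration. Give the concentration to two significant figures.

C₀ = 2.2 × 10^-3 M

[H+] = 10^(-3.82) = 1.51 × 10^-4 M = x
Ka = x²/(C₀ − x) ⇒ C₀ = x + x²/Ka
C₀ = 1.51 × 10^-4 + (1.51 × 10^-4)²/(1.1 × 10^-5) = 2.22 × 10^-3 M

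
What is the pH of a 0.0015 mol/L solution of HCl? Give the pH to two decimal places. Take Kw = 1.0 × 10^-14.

pH = 2.82

HCl is a strong acid and dissociates completely, so [H+] = 0.0015 M.
pH = -log(0.0015) = 2.82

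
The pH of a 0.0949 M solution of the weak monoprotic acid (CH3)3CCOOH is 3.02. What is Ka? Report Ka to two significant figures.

Ka = 9.7 × 10^-6

[H+] = 10^(-3.02) = 9.55 × 10^-4 M
At equilibrium [HA] = 0.0949 − 9.55 × 10^-4 = 9.39 × 10^-2 M
Ka = [H+][A-]/[HA] = (9.55 × 10^-4)² / 9.39 × 10^-2 = 9.7 × 10^-6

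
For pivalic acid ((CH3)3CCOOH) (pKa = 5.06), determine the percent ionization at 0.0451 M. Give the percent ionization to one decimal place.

1.4%

(CH3)3CCOOH ⇌ (CH3)3CCOO- + H+; let x = [H+] at equilibrium.
Ka = 10^(−5.06) = 8.71 × 10^-6
x ≈ √(Ka·C₀) = √(8.71 × 10^-6 × 0.0451) = 6.27 × 10^-4 M
Fraction ionized = 6.27 × 10^-4 / 0.0451 = 0.0139 → 1.4%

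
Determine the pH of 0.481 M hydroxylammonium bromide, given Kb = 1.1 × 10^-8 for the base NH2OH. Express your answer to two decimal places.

NH3OH+ is the conjugate acid of the weak base NH2OH.
Ka = Kw/Kb = 1.0×10^-14 / 1.1 × 10^-8 = 9.09 × 10^-7
Ka = [H+]²/(0.481 − [H+]) = 9.09 × 10^-7
Assume [H+] ≪ 0.481: [H+] ≈ √(9.09 × 10^-7 × 0.481) = 6.61 × 10^-4 M
pH = −log[H+] = −log(6.61 × 10^-4) = 3.18

pH = 3.18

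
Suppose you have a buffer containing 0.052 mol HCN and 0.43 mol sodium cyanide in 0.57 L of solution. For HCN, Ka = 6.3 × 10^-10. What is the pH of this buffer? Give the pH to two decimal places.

pH = 10.12

pKa = −log(6.3 × 10^-10) = 9.201
Using pH = pKa + log([base]/[acid]) with [base]/[acid] = 0.43/0.052:
pH = 9.201 + (+0.917) = 10.12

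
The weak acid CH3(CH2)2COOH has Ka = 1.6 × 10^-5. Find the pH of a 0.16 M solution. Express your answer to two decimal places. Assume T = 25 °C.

CH3(CH2)2COOH ⇌ CH3(CH2)2COO- + H+
From the ICE table, Ka = x²/(0.16 − x) = 1.6 × 10^-5.
Since Ka ≪ C₀, x ≈ √(Ka·C₀) = 1.60 × 10^-3 M.
pH = −log[H+] = −log(1.60 × 10^-3) = 2.80

pH = 2.80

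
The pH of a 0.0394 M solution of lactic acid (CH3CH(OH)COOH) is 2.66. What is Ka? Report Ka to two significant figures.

[H+] = 10^(-2.66) = 2.19 × 10^-3 M
At equilibrium [HA] = 0.0394 − 2.19 × 10^-3 = 3.72 × 10^-2 M
Ka = [H+][A-]/[HA] = (2.19 × 10^-3)² / 3.72 × 10^-2 = 1.3 × 10^-4

Ka = 1.3 × 10^-4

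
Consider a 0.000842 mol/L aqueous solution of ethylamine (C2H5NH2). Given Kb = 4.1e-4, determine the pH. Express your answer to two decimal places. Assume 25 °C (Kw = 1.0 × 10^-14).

pH = 10.62

C2H5NH2 + H2O ⇌ C2H5NH3+ + OH-
Kb = [OH-]²/(0.000842 − [OH-]) = 4.1 × 10^-4
The 5% rule fails; solving [OH-]² + Kb·[OH-] − Kb·C₀ = 0 exactly:
[OH-] = [−0.00041 + √(0.00041² + 1.38e-06)]/2 = 4.17 × 10^-4 M
pOH = 3.38, so pH = 14.00 − pOH = 10.62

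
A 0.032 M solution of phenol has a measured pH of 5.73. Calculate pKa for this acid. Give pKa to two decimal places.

[H+] = 10^(-5.73) = 1.86 × 10^-6 M
At equilibrium [HA] = 0.032 − 1.86 × 10^-6 = 3.20 × 10^-2 M
Ka = [H+][A-]/[HA] = (1.86 × 10^-6)² / 3.20 × 10^-2 = 1.08 × 10^-10
pKa = -log(1.08 × 10^-10) = 9.97

pKa = 9.97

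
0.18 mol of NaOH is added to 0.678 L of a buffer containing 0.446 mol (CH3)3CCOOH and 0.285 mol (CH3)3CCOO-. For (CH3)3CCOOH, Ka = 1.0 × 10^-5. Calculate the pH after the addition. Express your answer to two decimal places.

OH- converts (CH3)3CCOOH to (CH3)3CCOO-: (CH3)3CCOOH → 0.266 mol, (CH3)3CCOO- → 0.465 mol.
pKa = −log(1.0 × 10^-5) = 5.000
pH = pKa + log(n_(CH3)3CCOO-/n_(CH3)3CCOOH) = 5.000 + log(0.465/0.266) = 5.000 + (+0.243)

pH = 5.24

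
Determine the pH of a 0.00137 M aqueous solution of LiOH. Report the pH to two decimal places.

LiOH is a strong base; [OH-] = 0.00137 M.
pOH = -log(0.00137) = 2.86
pH = 14.00 - 2.86 = 11.14

pH = 11.14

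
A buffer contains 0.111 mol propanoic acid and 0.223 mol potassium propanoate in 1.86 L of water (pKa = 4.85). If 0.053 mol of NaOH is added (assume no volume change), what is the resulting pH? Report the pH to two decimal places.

After neutralization: n(CH3CH2COOH) = 0.058 mol, n(CH3CH2COO-) = 0.276 mol.
Henderson–Hasselbalch with mole ratio 0.276/0.058: pH = 4.85 + (+0.677)

pH = 5.53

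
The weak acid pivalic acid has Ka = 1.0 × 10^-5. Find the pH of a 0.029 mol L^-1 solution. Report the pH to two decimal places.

pH = 3.27

(CH3)3CCOOH ⇌ (CH3)3CCOO- + H+
Ka = x²/(0.029 − x) = 1.0 × 10^-5
Neglecting x in the denominator: x = √(1.0 × 10^-5 × 0.029) = 5.39 × 10^-4 M
pH = −log[H+] = −log(5.39 × 10^-4) = 3.27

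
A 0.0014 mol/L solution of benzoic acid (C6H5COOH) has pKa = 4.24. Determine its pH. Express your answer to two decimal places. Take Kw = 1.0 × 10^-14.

pH = 3.59

C6H5COOH ⇌ C6H5COO- + H+
Ka = 10^(−4.24) = 5.75 × 10^-5
Ka = [H+]²/(0.0014 − [H+]) = 5.75 × 10^-5
The 5% rule fails; solving [H+]² + Ka·[H+] − Ka·C₀ = 0 exactly:
[H+] = (−Ka + √(Ka² + 4·Ka·C₀))/2 = 2.56 × 10^-4 M
pH = −log(2.56 × 10^-4) = 3.59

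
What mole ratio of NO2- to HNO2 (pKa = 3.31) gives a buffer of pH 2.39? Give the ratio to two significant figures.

ratio = 0.12

pH = pKa + log(r) ⇒ log(r) = 2.39 − 3.31 = -0.92
r = [NO2-]/[HNO2] = 10^(-0.92) = 0.12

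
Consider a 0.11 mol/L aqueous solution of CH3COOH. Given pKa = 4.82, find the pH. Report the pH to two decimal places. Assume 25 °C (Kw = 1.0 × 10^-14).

CH3COOH ⇌ CH3COO- + H+
Ka = 10^(−4.82) = 1.51 × 10^-5
Ka = [H+]²/(0.11 − [H+]) = 1.51 × 10^-5
Assume [H+] ≪ 0.11: [H+] ≈ √(1.51 × 10^-5 × 0.11) = 1.29 × 10^-3 M
Check: 1.2% ionized — well under 5%, approximation valid.
pH = −log[H+] = −log(1.29 × 10^-3) = 2.89

pH = 2.89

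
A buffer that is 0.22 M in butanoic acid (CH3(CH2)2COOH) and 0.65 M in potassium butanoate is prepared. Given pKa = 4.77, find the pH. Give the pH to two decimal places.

pH = 5.24

Henderson–Hasselbalch: pH = pKa + log([CH3(CH2)2COO-]/[CH3(CH2)2COOH]) = 4.77 + log(0.65/0.22)
pH = 4.77 + (+0.470) = 5.24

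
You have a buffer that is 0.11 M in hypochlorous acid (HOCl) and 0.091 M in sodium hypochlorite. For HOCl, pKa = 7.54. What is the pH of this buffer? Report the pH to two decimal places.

Henderson–Hasselbalch: pH = pKa + log([OCl-]/[HOCl]) = 7.54 + log(0.091/0.11)
pH = 7.54 + (-0.082) = 7.46

pH = 7.46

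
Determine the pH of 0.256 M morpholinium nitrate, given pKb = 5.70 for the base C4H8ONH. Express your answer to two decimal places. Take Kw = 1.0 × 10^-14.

pH = 4.45

C4H8ONH2+ is the conjugate acid of the weak base C4H8ONH.
Kb = 10^(−5.70) = 2.00 × 10^-6
Ka = Kw/Kb = 1.0×10^-14 / 2.00 × 10^-6 = 5.00 × 10^-9
Let x = [H+] at equilibrium. Ka = x²/(0.256 − x).
Neglecting x in the denominator: x = √(5.00 × 10^-9 × 0.256) = 3.58 × 10^-5 M
(x/C₀ = 0.014% < 5%, so the approximation holds.)
pH = −log[H+] = −log(3.58 × 10^-5) = 4.45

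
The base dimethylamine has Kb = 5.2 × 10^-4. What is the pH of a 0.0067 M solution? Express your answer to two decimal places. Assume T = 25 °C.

(CH3)2NH + H2O ⇌ (CH3)2NH2+ + OH-
Kb = [OH-]²/(0.0067 − [OH-]) = 5.2 × 10^-4
Here C₀/Kb ≈ 12.9, so the small-[OH-] approximation fails. Use the quadratic:
[OH-] = [−0.00052 + √(0.00052² + 1.39e-05)]/2 = 1.62 × 10^-3 M
pOH = 2.79, so pH = 14.00 − pOH = 11.21

pH = 11.21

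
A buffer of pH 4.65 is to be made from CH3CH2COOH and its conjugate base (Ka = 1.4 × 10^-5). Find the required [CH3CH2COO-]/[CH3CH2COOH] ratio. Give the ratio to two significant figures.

pKa = -log(1.4 × 10^-5) = 4.854
pH = pKa + log(r) ⇒ log(r) = 4.65 − 4.854 = -0.204
r = [CH3CH2COO-]/[CH3CH2COOH] = 10^(-0.204) = 0.625

ratio = 0.63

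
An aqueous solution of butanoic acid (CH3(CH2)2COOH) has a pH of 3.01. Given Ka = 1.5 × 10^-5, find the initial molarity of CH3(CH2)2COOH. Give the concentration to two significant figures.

[H+] = 10^(-3.01) = 9.77 × 10^-4 M = x
Ka = x²/(C₀ − x) ⇒ C₀ = x + x²/Ka
C₀ = 9.77 × 10^-4 + (9.77 × 10^-4)²/(1.5 × 10^-5) = 6.46 × 10^-2 M

C₀ = 6.5 × 10^-2 M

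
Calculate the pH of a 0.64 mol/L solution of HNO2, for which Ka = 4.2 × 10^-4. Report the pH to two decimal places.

pH = 1.79

HNO2 ⇌ NO2- + H+
Ka = [H+]²/(0.64 − [H+]) = 4.2 × 10^-4
Neglecting [H+] in the denominator: [H+] = √(4.2 × 10^-4 × 0.64) = 1.64 × 10^-2 M
Check: 2.6% ionized — well under 5%, approximation valid.
pH = −log[H+] = −log(1.64 × 10^-2) = 1.79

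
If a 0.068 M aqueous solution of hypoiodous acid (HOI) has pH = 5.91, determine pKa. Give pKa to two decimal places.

[H+] = 10^(-5.91) = 1.23 × 10^-6 M
At equilibrium [HA] = 0.068 − 1.23 × 10^-6 = 6.80 × 10^-2 M
Ka = [H+][A-]/[HA] = (1.23 × 10^-6)² / 6.80 × 10^-2 = 2.22 × 10^-11
pKa = -log(2.22 × 10^-11) = 10.65

pKa = 10.65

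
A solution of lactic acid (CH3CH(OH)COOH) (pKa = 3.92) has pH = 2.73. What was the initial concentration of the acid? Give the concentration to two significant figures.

C₀ = 3.1 × 10^-2 M

[H+] = 10^(-2.73) = 1.86 × 10^-3 M = x
Ka = 10^(−3.92) = 1.20 × 10^-4
Ka = x²/(C₀ − x) ⇒ C₀ = x + x²/Ka
C₀ = 1.86 × 10^-3 + (1.86 × 10^-3)²/(1.20 × 10^-4) = 3.07 × 10^-2 M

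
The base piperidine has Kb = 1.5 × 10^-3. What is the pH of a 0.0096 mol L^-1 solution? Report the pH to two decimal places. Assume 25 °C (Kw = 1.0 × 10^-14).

C5H10NH + H2O ⇌ C5H10NH2+ + OH-
Kb = [OH-]²/(0.0096 − [OH-]) = 1.5 × 10^-3
The 5% rule fails; solving [OH-]² + Kb·[OH-] − Kb·C₀ = 0 exactly:
[OH-] = [−0.0015 + √(0.0015² + 5.76e-05)]/2 = 3.12 × 10^-3 M
pOH = 2.51, so pH = 14.00 − pOH = 11.49

pH = 11.49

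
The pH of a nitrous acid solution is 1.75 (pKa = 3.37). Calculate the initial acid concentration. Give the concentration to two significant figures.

C₀ = 7.6 × 10^-1 M

[H+] = 10^(-1.75) = 1.78 × 10^-2 M = x
Ka = 10^(−3.37) = 4.27 × 10^-4
Ka = x²/(C₀ − x) ⇒ C₀ = x + x²/Ka
C₀ = 1.78 × 10^-2 + (1.78 × 10^-2)²/(4.27 × 10^-4) = 7.60 × 10^-1 M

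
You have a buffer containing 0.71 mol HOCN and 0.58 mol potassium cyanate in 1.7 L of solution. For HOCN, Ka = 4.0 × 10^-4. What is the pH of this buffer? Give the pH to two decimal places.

pH = 3.31

pKa = −log(4.0 × 10^-4) = 3.398
Using pH = pKa + log([base]/[acid]) with [base]/[acid] = 0.58/0.71:
pH = 3.398 + (-0.088) = 3.31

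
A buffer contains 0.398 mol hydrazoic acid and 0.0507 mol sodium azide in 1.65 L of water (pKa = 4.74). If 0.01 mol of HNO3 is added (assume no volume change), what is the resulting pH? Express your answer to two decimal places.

Added H+ converts N3- to HN3: HN3 → 0.408 mol, N3- → 0.0407 mol.
Henderson–Hasselbalch with mole ratio 0.0407/0.408: pH = 4.74 + (-1.001)

pH = 3.74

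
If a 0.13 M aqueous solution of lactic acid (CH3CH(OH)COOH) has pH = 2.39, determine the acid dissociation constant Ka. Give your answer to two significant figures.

[H+] = 10^(-2.39) = 4.07 × 10^-3 M
At equilibrium [HA] = 0.13 − 4.07 × 10^-3 = 1.26 × 10^-1 M
Ka = [H+][A-]/[HA] = (4.07 × 10^-3)² / 1.26 × 10^-1 = 1.3 × 10^-4

Ka = 1.3 × 10^-4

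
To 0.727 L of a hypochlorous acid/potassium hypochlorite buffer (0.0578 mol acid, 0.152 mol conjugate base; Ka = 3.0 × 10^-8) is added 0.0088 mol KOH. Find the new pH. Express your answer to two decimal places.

OH- converts HOCl to OCl-: HOCl → 0.049 mol, OCl- → 0.161 mol.
pKa = −log(3.0 × 10^-8) = 7.523
pH = pKa + log([A⁻]/[HA]) = 7.523 + log(0.161/0.049) = 7.523 +0.517

pH = 8.04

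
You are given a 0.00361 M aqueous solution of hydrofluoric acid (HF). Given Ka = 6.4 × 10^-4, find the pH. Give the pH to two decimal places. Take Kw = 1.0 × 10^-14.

pH = 2.91

HF ⇌ F- + H+
Ka = [H+]²/(0.00361 − [H+]) = 6.4 × 10^-4
The 5% rule fails; solving [H+]² + Ka·[H+] − Ka·C₀ = 0 exactly:
[H+] = [−0.00064 + √(0.00064² + 9.24e-06)]/2 = 1.23 × 10^-3 M
pH = −log[H+] = −log(1.23 × 10^-3) = 2.91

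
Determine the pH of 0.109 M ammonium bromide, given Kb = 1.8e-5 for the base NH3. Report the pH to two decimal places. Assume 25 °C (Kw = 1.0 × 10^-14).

NH4+ is the conjugate acid of the weak base NH3.
Ka = Kw/Kb = 1.0×10^-14 / 1.8 × 10^-5 = 5.56 × 10^-10
Ka = [H+]²/(0.109 − [H+]) = 5.56 × 10^-10
Neglecting [H+] in the denominator: [H+] = √(5.56 × 10^-10 × 0.109) = 7.78 × 10^-6 M
pH = −log[H+] = −log(7.78 × 10^-6) = 5.11

pH = 5.11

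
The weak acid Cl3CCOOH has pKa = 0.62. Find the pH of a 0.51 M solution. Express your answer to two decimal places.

pH = 0.60

Cl3CCOOH ⇌ Cl3CCOO- + H+
Ka = 10^(−0.62) = 2.40 × 10^-1
Let x = [H+] at equilibrium. Ka = x²/(0.51 − x).
Here C₀/Ka ≈ 2.12, so the small-x approximation fails. Use the quadratic:
x = [−0.24 + √(0.24² + 0.49)]/2 = 2.50 × 10^-1 M
pH = −log(2.50 × 10^-1) = 0.60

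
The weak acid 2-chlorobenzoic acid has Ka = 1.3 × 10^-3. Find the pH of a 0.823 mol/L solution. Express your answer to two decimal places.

pH = 1.49

ClC6H4COOH ⇌ ClC6H4COO- + H+
From the ICE table, Ka = [H+]²/(0.823 − [H+]) = 1.3 × 10^-3.
Assume [H+] ≪ 0.823: [H+] ≈ √(1.3 × 10^-3 × 0.823) = 3.27 × 10^-2 M
([H+]/C₀ = 4% < 5%, so the approximation holds.)
pH = −log[H+] = −log(3.27 × 10^-2) = 1.49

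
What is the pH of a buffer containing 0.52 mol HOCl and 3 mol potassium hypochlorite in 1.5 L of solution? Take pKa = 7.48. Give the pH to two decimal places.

pH = 8.24

Using pH = pKa + log([base]/[acid]) with [base]/[acid] = 3/0.52:
pH = 7.48 + (+0.761) = 8.24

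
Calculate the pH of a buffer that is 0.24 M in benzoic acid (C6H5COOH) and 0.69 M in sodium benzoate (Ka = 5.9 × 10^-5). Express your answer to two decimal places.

pH = 4.69

pKa = −log(5.9 × 10^-5) = 4.229
pH = pKa + log([A⁻]/[HA]) = 4.229 + log(0.69/0.24)
pH = 4.229 + (+0.459) = 4.69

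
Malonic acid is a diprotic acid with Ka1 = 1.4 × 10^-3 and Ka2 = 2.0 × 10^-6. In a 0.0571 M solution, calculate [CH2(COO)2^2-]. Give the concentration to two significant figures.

2.0 × 10^-6 M

First ionization gives [H+] ≈ [CH2(COOH)COO-] = 8.27 × 10^-3 M.
Second step: Ka2 = [H+][CH2(COO)2^2-]/[CH2(COOH)COO-] ≈ [CH2(COO)2^2-] (since [H+] ≈ [CH2(COOH)COO-]).
So [CH2(COO)2^2-] ≈ Ka2.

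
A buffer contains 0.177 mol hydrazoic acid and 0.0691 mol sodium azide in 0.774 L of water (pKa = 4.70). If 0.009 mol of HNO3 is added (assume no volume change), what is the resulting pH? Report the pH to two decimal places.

pH = 4.21

Added H+ converts N3- to HN3: HN3 → 0.186 mol, N3- → 0.0601 mol.
pH = pKa + log([A⁻]/[HA]) = 4.70 + log(0.0601/0.186) = 4.70 -0.491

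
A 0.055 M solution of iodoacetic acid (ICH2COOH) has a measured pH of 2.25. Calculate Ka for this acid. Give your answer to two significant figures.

Ka = 6.4 × 10^-4

[H+] = 10^(-2.25) = 5.62 × 10^-3 M
At equilibrium [HA] = 0.055 − 5.62 × 10^-3 = 4.94 × 10^-2 M
Ka = [H+][A-]/[HA] = (5.62 × 10^-3)² / 4.94 × 10^-2 = 6.4 × 10^-4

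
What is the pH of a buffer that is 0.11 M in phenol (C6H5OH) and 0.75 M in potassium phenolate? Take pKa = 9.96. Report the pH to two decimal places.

pH = 10.79

pH = pKa + log([A⁻]/[HA]) = 9.96 + log(0.75/0.11)
pH = 9.96 + (+0.834) = 10.79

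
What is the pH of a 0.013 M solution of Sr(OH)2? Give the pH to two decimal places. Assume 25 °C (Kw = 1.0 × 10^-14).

pH = 12.41

Sr(OH)2 is a strong base (each formula unit releases 2 OH-); [OH-] = 0.026 M.
pOH = -log(0.026) = 1.59
pH = 14.00 - 1.59 = 12.41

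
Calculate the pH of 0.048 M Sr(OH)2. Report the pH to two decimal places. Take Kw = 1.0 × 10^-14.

pH = 12.98

Sr(OH)2 is a strong base (each formula unit releases 2 OH-); [OH-] = 0.096 M.
pOH = -log(0.096) = 1.02
pH = 14.00 - 1.02 = 12.98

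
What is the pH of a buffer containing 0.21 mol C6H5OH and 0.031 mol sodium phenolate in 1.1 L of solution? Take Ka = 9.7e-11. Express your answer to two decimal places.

pKa = −log(9.7 × 10^-11) = 10.013
Using pH = pKa + log([base]/[acid]) with [base]/[acid] = 0.031/0.21:
pH = 10.013 + (-0.831) = 9.18

pH = 9.18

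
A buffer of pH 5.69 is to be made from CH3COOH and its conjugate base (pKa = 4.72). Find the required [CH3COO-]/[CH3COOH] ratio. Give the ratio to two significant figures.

pH = pKa + log(r) ⇒ log(r) = 5.69 − 4.72 = +0.97
r = [CH3COO-]/[CH3COOH] = 10^(+0.97) = 9.33

ratio = 9.3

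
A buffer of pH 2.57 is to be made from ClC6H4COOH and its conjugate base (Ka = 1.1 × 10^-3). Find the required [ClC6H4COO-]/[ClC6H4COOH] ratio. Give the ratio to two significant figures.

pKa = -log(1.1 × 10^-3) = 2.959
pH = pKa + log(r) ⇒ log(r) = 2.57 − 2.959 = -0.389
r = [ClC6H4COO-]/[ClC6H4COOH] = 10^(-0.389) = 0.408

ratio = 0.41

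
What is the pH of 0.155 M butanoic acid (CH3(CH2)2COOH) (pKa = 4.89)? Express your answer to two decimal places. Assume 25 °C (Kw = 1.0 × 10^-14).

pH = 2.85

CH3(CH2)2COOH ⇌ CH3(CH2)2COO- + H+
Ka = 10^(−4.89) = 1.29 × 10^-5
From the ICE table, Ka = [H+]²/(0.155 − [H+]) = 1.29 × 10^-5.
Assume [H+] ≪ 0.155: [H+] ≈ √(1.29 × 10^-5 × 0.155) = 1.41 × 10^-3 M
Check: 0.91% ionized — well under 5%, approximation valid.
pH = −log[H+] = −log(1.41 × 10^-3) = 2.85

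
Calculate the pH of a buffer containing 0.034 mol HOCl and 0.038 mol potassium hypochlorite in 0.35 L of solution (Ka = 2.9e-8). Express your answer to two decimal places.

pH = 7.59

pKa = −log(2.9 × 10^-8) = 7.538
pH = pKa + log([A⁻]/[HA]) = 7.538 + log(0.038/0.034)
pH = 7.538 + (+0.048) = 7.59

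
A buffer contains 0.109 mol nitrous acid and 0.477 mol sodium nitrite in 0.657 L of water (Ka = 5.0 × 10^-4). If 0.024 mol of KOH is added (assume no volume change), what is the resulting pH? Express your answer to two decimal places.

After neutralization: n(HNO2) = 0.085 mol, n(NO2-) = 0.501 mol.
pKa = −log(5.0 × 10^-4) = 3.301
pH = pKa + log([A⁻]/[HA]) = 3.301 + log(0.501/0.085) = 3.301 +0.770

pH = 4.07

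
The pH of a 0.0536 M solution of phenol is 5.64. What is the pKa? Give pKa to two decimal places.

[H+] = 10^(-5.64) = 2.29 × 10^-6 M
At equilibrium [HA] = 0.0536 − 2.29 × 10^-6 = 5.36 × 10^-2 M
Ka = [H+][A-]/[HA] = (2.29 × 10^-6)² / 5.36 × 10^-2 = 9.78 × 10^-11
pKa = -log(9.78 × 10^-11) = 10.01

pKa = 10.01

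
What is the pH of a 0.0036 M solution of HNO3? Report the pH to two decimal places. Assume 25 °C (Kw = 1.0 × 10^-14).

pH = 2.44

HNO3 is a strong acid and dissociates completely, so [H+] = 0.0036 M.
pH = -log(0.0036) = 2.44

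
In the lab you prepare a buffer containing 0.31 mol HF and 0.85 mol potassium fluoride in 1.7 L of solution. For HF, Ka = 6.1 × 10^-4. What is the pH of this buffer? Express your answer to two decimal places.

pH = 3.65

pKa = −log(6.1 × 10^-4) = 3.215
pH = pKa + log([A⁻]/[HA]) = 3.215 + log(0.85/0.31)
pH = 3.215 + (+0.438) = 3.65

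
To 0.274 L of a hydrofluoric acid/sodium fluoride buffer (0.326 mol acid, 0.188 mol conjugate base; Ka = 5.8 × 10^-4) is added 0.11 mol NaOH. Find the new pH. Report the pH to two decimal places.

pH = 3.38

OH- converts HF to F-: HF → 0.216 mol, F- → 0.298 mol.
pKa = −log(5.8 × 10^-4) = 3.237
pH = pKa + log(n_F-/n_HF) = 3.237 + log(0.298/0.216) = 3.237 + (+0.140)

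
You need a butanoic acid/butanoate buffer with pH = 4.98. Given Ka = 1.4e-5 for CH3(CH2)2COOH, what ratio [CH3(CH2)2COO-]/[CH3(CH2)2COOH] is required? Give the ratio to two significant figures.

ratio = 1.3

pKa = -log(1.4 × 10^-5) = 4.854
pH = pKa + log(r) ⇒ log(r) = 4.98 − 4.854 = +0.126
r = [CH3(CH2)2COO-]/[CH3(CH2)2COOH] = 10^(+0.126) = 1.34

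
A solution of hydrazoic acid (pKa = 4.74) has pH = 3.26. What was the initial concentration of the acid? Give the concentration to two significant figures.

C₀ = 1.7 × 10^-2 M

[H+] = 10^(-3.26) = 5.50 × 10^-4 M = x
Ka = 10^(−4.74) = 1.82 × 10^-5
Ka = x²/(C₀ − x) ⇒ C₀ = x + x²/Ka
C₀ = 5.50 × 10^-4 + (5.50 × 10^-4)²/(1.82 × 10^-5) = 1.72 × 10^-2 M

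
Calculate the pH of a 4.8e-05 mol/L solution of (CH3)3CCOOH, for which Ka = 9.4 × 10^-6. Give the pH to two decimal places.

pH = 4.77

(CH3)3CCOOH ⇌ (CH3)3CCOO- + H+
From the ICE table, Ka = [H+]²/(4.8e-05 − [H+]) = 9.4 × 10^-6.
[H+] is not negligible relative to C₀; solve [H+]² + 9.4e-06·[H+] − 4.51e-10 = 0.
[H+] = (−Ka + √(Ka² + 4·Ka·C₀))/2 = 1.71 × 10^-5 M
pH = −log(1.71 × 10^-5) = 4.77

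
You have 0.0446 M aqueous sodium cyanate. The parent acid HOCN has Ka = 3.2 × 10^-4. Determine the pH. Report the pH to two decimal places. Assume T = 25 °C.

pH = 8.07

OCN- is the conjugate base of the weak acid HOCN.
Kb = Kw/Ka = 1.0×10^-14 / 3.2 × 10^-4 = 3.12 × 10^-11
Kb = [OH-]²/(0.0446 − [OH-]) = 3.12 × 10^-11
Assume [OH-] ≪ 0.0446: [OH-] ≈ √(3.12 × 10^-11 × 0.0446) = 1.18 × 10^-6 M
Check: 0.0026% ionized — well under 5%, approximation valid.
pOH = 5.93, so pH = 14.00 − pOH = 8.07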